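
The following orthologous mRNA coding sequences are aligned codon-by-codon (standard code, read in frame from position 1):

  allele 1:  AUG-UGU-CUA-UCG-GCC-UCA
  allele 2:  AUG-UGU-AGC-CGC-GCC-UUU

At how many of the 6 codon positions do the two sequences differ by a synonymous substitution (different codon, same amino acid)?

Codon 1: AUG Met / AUG Met — identical.
Codon 2: UGU Cys / UGU Cys — identical.
Codon 3: CUA Leu / AGC Ser — nonsynonymous.
Codon 4: UCG Ser / CGC Arg — nonsynonymous.
Codon 5: GCC Ala / GCC Ala — identical.
Codon 6: UCA Ser / UUU Phe — nonsynonymous.
Synonymous differences: 0.

0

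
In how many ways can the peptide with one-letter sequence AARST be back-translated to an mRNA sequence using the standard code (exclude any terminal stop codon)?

2304

Ala: 4 codons.
Ala: 4 codons.
Arg: 6 codons.
Ser: 6 codons.
Thr: 4 codons.
4 × 4 × 6 × 6 × 4 = 2304.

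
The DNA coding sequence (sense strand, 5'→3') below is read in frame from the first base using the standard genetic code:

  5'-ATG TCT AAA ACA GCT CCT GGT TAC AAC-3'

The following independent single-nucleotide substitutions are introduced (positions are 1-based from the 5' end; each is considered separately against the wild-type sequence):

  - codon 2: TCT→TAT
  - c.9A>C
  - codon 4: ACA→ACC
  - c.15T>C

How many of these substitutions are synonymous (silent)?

2

Codon 2: TCT (Ser) → TAT (Tyr) — missense.
Codon 3: AAA (Lys) → AAC (Asn) — missense.
Codon 4: ACA (Thr) → ACC (Thr) — synonymous.
Codon 5: GCT (Ala) → GCC (Ala) — synonymous.
Synonymous: 2 of 4.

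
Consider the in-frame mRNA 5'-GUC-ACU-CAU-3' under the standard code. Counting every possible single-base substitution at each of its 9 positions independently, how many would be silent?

Codon 1 (GUC, Val): 3 synonymous substitutions.
Codon 2 (ACU, Thr): 3 synonymous substitutions.
Codon 3 (CAU, His): 1 synonymous substitution.
Total: 3 + 3 + 1 = 7.

7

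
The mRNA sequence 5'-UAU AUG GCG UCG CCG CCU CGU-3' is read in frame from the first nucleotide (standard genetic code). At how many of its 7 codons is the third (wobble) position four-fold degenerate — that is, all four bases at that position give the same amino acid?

Codon 1 UAU (Tyr): third position 2-fold.
Codon 2 AUG (Met): third position 1-fold.
Codon 3 GCG (Ala): third position 4-fold.
Codon 4 UCG (Ser): third position 4-fold.
Codon 5 CCG (Pro): third position 4-fold.
Codon 6 CCU (Pro): third position 4-fold.
Codon 7 CGU (Arg): third position 4-fold.
Four-fold degenerate third positions: 5.

5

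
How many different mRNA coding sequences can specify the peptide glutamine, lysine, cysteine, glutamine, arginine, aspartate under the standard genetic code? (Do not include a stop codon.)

192

Gln: 2 codons.
Lys: 2 codons.
Cys: 2 codons.
Gln: 2 codons.
Arg: 6 codons.
Asp: 2 codons.
2 × 2 × 2 × 2 × 6 × 2 = 192.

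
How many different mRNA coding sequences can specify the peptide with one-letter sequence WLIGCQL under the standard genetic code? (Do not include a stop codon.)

1728

Trp: 1 codon.
Leu: 6 codons.
Ile: 3 codons.
Gly: 4 codons.
Cys: 2 codons.
Gln: 2 codons.
Leu: 6 codons.
1 × 6 × 3 × 4 × 2 × 2 × 6 = 1728.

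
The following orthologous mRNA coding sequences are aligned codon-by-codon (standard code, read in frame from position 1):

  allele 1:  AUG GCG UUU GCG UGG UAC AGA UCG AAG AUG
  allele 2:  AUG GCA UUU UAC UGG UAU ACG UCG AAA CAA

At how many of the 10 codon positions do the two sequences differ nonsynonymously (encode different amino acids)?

3

Codon 1: AUG Met / AUG Met — identical.
Codon 2: GCG Ala / GCA Ala — synonymous.
Codon 3: UUU Phe / UUU Phe — identical.
Codon 4: GCG Ala / UAC Tyr — nonsynonymous.
Codon 5: UGG Trp / UGG Trp — identical.
Codon 6: UAC Tyr / UAU Tyr — synonymous.
Codon 7: AGA Arg / ACG Thr — nonsynonymous.
Codon 8: UCG Ser / UCG Ser — identical.
Codon 9: AAG Lys / AAA Lys — synonymous.
Codon 10: AUG Met / CAA Gln — nonsynonymous.
Nonsynonymous differences: 3.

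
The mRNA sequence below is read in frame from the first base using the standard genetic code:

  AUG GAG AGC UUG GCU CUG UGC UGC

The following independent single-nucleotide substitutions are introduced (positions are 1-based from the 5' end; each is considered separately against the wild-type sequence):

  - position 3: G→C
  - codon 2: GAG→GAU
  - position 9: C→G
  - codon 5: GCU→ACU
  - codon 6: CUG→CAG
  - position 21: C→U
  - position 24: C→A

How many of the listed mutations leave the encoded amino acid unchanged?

Codon 1: AUG (Met) → AUC (Ile) — missense.
Codon 2: GAG (Glu) → GAU (Asp) — missense.
Codon 3: AGC (Ser) → AGG (Arg) — missense.
Codon 5: GCU (Ala) → ACU (Thr) — missense.
Codon 6: CUG (Leu) → CAG (Gln) — missense.
Codon 7: UGC (Cys) → UGU (Cys) — synonymous.
Codon 8: UGC (Cys) → UGA (Stop) — nonsense.
Synonymous: 1 of 7.

1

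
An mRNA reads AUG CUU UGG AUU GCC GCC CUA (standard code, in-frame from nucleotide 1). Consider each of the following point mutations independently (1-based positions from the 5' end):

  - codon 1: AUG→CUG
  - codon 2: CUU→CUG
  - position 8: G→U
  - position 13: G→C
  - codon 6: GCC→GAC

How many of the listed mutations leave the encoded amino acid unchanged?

Codon 1: AUG (Met) → CUG (Leu) — missense.
Codon 2: CUU (Leu) → CUG (Leu) — synonymous.
Codon 3: UGG (Trp) → UUG (Leu) — missense.
Codon 5: GCC (Ala) → CCC (Pro) — missense.
Codon 6: GCC (Ala) → GAC (Asp) — missense.
Synonymous: 1 of 5.

1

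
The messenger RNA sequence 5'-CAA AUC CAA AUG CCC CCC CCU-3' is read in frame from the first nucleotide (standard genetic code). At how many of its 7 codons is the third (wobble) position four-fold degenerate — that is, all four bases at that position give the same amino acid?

3

Codon 1 CAA (Gln): third position 2-fold.
Codon 2 AUC (Ile): third position 3-fold.
Codon 3 CAA (Gln): third position 2-fold.
Codon 4 AUG (Met): third position 1-fold.
Codon 5 CCC (Pro): third position 4-fold.
Codon 6 CCC (Pro): third position 4-fold.
Codon 7 CCU (Pro): third position 4-fold.
Four-fold degenerate third positions: 3.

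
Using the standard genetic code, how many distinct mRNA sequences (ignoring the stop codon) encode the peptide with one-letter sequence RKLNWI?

432

Arg: 6 codons.
Lys: 2 codons.
Leu: 6 codons.
Asn: 2 codons.
Trp: 1 codon.
Ile: 3 codons.
6 × 2 × 6 × 2 × 1 × 3 = 432.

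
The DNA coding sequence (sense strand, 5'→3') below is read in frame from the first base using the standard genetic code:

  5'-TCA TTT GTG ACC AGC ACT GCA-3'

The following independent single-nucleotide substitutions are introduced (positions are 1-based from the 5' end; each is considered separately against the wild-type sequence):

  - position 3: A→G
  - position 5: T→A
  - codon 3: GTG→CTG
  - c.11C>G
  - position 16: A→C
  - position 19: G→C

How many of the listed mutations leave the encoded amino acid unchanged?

1

Codon 1: TCA (Ser) → TCG (Ser) — synonymous.
Codon 2: TTT (Phe) → TAT (Tyr) — missense.
Codon 3: GTG (Val) → CTG (Leu) — missense.
Codon 4: ACC (Thr) → AGC (Ser) — missense.
Codon 6: ACT (Thr) → CCT (Pro) — missense.
Codon 7: GCA (Ala) → CCA (Pro) — missense.
Synonymous: 1 of 6.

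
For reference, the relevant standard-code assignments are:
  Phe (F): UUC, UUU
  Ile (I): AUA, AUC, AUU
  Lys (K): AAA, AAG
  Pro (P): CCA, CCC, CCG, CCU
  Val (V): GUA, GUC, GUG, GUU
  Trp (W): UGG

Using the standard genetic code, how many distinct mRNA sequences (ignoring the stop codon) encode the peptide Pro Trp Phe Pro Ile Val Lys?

Pro: 4 codons.
Trp: 1 codon.
Phe: 2 codons.
Pro: 4 codons.
Ile: 3 codons.
Val: 4 codons.
Lys: 2 codons.
4 × 1 × 2 × 4 × 3 × 4 × 2 = 768.

768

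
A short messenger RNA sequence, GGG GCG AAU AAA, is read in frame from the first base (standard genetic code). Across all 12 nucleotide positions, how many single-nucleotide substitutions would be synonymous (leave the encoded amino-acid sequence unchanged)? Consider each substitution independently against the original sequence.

Codon 1 (GGG, Gly): 3 synonymous substitutions.
Codon 2 (GCG, Ala): 3 synonymous substitutions.
Codon 3 (AAU, Asn): 1 synonymous substitution.
Codon 4 (AAA, Lys): 1 synonymous substitution.
Total: 3 + 3 + 1 + 1 = 8.

8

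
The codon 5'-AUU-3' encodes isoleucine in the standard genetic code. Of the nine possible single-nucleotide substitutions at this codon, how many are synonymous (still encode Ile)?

Position 1: none → 0 synonymous.
Position 2: none → 0 synonymous.
Position 3: AUC, AUA → 2 synonymous.
Total: 0 + 0 + 2 = 2.

2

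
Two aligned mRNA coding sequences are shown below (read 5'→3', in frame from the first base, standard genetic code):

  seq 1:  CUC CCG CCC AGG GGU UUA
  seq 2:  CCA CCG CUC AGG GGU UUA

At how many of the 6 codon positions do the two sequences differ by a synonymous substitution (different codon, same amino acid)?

Codon 1: CUC Leu / CCA Pro — nonsynonymous.
Codon 2: CCG Pro / CCG Pro — identical.
Codon 3: CCC Pro / CUC Leu — nonsynonymous.
Codon 4: AGG Arg / AGG Arg — identical.
Codon 5: GGU Gly / GGU Gly — identical.
Codon 6: UUA Leu / UUA Leu — identical.
Synonymous differences: 0.

0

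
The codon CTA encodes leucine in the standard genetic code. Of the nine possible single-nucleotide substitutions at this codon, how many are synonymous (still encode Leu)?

4

Position 1: TTA → 1 synonymous.
Position 2: none → 0 synonymous.
Position 3: CTT, CTC, CTG → 3 synonymous.
Total: 1 + 0 + 3 = 4.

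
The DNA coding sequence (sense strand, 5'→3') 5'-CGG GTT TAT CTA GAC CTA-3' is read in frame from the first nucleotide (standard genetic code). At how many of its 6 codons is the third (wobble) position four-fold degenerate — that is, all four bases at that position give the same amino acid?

Codon 1 CGG (Arg): third position 4-fold.
Codon 2 GTT (Val): third position 4-fold.
Codon 3 TAT (Tyr): third position 2-fold.
Codon 4 CTA (Leu): third position 4-fold.
Codon 5 GAC (Asp): third position 2-fold.
Codon 6 CTA (Leu): third position 4-fold.
Four-fold degenerate third positions: 4.

4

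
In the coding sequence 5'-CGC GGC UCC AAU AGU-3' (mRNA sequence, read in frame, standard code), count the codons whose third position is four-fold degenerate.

3

Codon 1 CGC (Arg): third position 4-fold.
Codon 2 GGC (Gly): third position 4-fold.
Codon 3 UCC (Ser): third position 4-fold.
Codon 4 AAU (Asn): third position 2-fold.
Codon 5 AGU (Ser): third position 2-fold.
Four-fold degenerate third positions: 3.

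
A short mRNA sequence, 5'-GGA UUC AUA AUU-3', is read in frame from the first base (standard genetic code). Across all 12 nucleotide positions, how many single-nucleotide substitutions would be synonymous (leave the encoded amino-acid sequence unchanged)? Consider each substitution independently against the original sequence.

Codon 1 (GGA, Gly): 3 synonymous substitutions.
Codon 2 (UUC, Phe): 1 synonymous substitution.
Codon 3 (AUA, Ile): 2 synonymous substitutions.
Codon 4 (AUU, Ile): 2 synonymous substitutions.
Total: 3 + 1 + 2 + 2 = 8.

8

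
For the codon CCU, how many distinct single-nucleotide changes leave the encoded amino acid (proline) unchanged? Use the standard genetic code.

Position 1: none → 0 synonymous.
Position 2: none → 0 synonymous.
Position 3: CCC, CCA, CCG → 3 synonymous.
Total: 0 + 0 + 3 = 3.

3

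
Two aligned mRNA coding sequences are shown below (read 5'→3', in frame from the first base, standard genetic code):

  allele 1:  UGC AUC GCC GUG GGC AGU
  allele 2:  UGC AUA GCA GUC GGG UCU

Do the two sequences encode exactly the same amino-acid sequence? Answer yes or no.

Codon 1: UGC Cys / UGC Cys — identical.
Codon 2: AUC Ile / AUA Ile — synonymous.
Codon 3: GCC Ala / GCA Ala — synonymous.
Codon 4: GUG Val / GUC Val — synonymous.
Codon 5: GGC Gly / GGG Gly — synonymous.
Codon 6: AGU Ser / UCU Ser — synonymous.
Nonsynonymous differences: 0 → same protein.

yes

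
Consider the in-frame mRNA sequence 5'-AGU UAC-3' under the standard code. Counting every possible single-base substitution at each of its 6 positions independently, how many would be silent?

2

Codon 1 (AGU, Ser): 1 synonymous substitution.
Codon 2 (UAC, Tyr): 1 synonymous substitution.
Total: 1 + 1 = 2.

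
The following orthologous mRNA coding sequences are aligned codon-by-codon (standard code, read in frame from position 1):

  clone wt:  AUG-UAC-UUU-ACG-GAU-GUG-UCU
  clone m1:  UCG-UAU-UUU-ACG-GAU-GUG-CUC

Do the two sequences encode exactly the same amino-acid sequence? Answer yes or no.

Codon 1: AUG Met / UCG Ser — nonsynonymous.
Codon 2: UAC Tyr / UAU Tyr — synonymous.
Codon 3: UUU Phe / UUU Phe — identical.
Codon 4: ACG Thr / ACG Thr — identical.
Codon 5: GAU Asp / GAU Asp — identical.
Codon 6: GUG Val / GUG Val — identical.
Codon 7: UCU Ser / CUC Leu — nonsynonymous.
Nonsynonymous differences: 2 → different protein.

no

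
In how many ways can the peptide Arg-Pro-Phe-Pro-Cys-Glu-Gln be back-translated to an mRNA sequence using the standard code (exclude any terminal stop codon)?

1536

Arg: 6 codons.
Pro: 4 codons.
Phe: 2 codons.
Pro: 4 codons.
Cys: 2 codons.
Glu: 2 codons.
Gln: 2 codons.
6 × 4 × 2 × 4 × 2 × 2 × 2 = 1536.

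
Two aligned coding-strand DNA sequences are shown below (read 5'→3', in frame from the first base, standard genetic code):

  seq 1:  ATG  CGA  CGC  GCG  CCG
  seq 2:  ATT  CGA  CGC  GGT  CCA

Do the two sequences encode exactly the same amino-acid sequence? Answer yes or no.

Codon 1: ATG Met / ATT Ile — nonsynonymous.
Codon 2: CGA Arg / CGA Arg — identical.
Codon 3: CGC Arg / CGC Arg — identical.
Codon 4: GCG Ala / GGT Gly — nonsynonymous.
Codon 5: CCG Pro / CCA Pro — synonymous.
Nonsynonymous differences: 2 → different protein.

no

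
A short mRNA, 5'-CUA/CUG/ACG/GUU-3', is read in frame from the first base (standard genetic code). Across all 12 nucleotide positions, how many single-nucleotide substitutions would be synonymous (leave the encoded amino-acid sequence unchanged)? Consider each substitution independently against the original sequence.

14

Codon 1 (CUA, Leu): 4 synonymous substitutions.
Codon 2 (CUG, Leu): 4 synonymous substitutions.
Codon 3 (ACG, Thr): 3 synonymous substitutions.
Codon 4 (GUU, Val): 3 synonymous substitutions.
Total: 4 + 4 + 3 + 3 = 14.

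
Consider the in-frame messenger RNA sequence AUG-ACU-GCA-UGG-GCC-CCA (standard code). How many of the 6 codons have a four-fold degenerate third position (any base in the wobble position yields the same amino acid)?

Codon 1 AUG (Met): third position 1-fold.
Codon 2 ACU (Thr): third position 4-fold.
Codon 3 GCA (Ala): third position 4-fold.
Codon 4 UGG (Trp): third position 1-fold.
Codon 5 GCC (Ala): third position 4-fold.
Codon 6 CCA (Pro): third position 4-fold.
Four-fold degenerate third positions: 4.

4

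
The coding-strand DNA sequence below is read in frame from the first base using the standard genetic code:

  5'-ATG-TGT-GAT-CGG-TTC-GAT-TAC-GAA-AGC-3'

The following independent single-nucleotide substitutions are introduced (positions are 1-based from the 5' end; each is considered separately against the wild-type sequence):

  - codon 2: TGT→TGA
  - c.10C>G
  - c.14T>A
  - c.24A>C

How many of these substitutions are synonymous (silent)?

0

Codon 2: TGT (Cys) → TGA (Stop) — nonsense.
Codon 4: CGG (Arg) → GGG (Gly) — missense.
Codon 5: TTC (Phe) → TAC (Tyr) — missense.
Codon 8: GAA (Glu) → GAC (Asp) — missense.
Synonymous: 0 of 4.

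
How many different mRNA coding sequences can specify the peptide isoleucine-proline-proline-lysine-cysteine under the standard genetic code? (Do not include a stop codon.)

Ile: 3 codons.
Pro: 4 codons.
Pro: 4 codons.
Lys: 2 codons.
Cys: 2 codons.
3 × 4 × 4 × 2 × 2 = 192.

192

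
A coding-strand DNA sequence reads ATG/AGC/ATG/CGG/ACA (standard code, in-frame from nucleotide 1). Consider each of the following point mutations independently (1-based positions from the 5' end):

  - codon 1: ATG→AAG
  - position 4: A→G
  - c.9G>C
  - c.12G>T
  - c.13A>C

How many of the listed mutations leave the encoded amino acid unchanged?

1

Codon 1: ATG (Met) → AAG (Lys) — missense.
Codon 2: AGC (Ser) → GGC (Gly) — missense.
Codon 3: ATG (Met) → ATC (Ile) — missense.
Codon 4: CGG (Arg) → CGT (Arg) — synonymous.
Codon 5: ACA (Thr) → CCA (Pro) — missense.
Synonymous: 1 of 5.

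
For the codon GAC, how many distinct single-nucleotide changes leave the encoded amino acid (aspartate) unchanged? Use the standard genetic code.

1

Position 1: none → 0 synonymous.
Position 2: none → 0 synonymous.
Position 3: GAU → 1 synonymous.
Total: 0 + 0 + 1 = 1.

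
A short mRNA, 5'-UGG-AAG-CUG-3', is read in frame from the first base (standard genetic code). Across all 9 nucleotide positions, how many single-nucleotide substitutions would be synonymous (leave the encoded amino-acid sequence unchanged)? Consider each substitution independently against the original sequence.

Codon 1 (UGG, Trp): 0 synonymous substitutions.
Codon 2 (AAG, Lys): 1 synonymous substitution.
Codon 3 (CUG, Leu): 4 synonymous substitutions.
Total: 0 + 1 + 4 = 5.

5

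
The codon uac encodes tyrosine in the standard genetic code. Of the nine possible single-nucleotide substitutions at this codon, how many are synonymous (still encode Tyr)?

Position 1: none → 0 synonymous.
Position 2: none → 0 synonymous.
Position 3: UAU → 1 synonymous.
Total: 0 + 0 + 1 = 1.

1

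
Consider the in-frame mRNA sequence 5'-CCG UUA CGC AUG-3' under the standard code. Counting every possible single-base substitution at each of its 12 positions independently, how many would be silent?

8

Codon 1 (CCG, Pro): 3 synonymous substitutions.
Codon 2 (UUA, Leu): 2 synonymous substitutions.
Codon 3 (CGC, Arg): 3 synonymous substitutions.
Codon 4 (AUG, Met): 0 synonymous substitutions.
Total: 3 + 2 + 3 + 0 = 8.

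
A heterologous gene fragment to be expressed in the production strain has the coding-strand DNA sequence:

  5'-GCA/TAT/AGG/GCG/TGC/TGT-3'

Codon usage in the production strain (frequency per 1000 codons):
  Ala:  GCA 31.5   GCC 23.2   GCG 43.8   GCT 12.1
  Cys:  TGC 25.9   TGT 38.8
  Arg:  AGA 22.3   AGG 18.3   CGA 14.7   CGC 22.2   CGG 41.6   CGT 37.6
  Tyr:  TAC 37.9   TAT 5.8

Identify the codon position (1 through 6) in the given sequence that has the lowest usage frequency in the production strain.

2

Codon 1 GCA (Ala): 31.5 per 1000.
Codon 2 TAT (Tyr): 5.8 per 1000.
Codon 3 AGG (Arg): 18.3 per 1000.
Codon 4 GCG (Ala): 43.8 per 1000.
Codon 5 TGC (Cys): 25.9 per 1000.
Codon 6 TGT (Cys): 38.8 per 1000.
Lowest frequency is 5.8 at codon 2.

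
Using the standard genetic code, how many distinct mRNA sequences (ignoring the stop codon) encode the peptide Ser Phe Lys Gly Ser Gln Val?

Ser: 6 codons.
Phe: 2 codons.
Lys: 2 codons.
Gly: 4 codons.
Ser: 6 codons.
Gln: 2 codons.
Val: 4 codons.
6 × 2 × 2 × 4 × 6 × 2 × 4 = 4608.

4608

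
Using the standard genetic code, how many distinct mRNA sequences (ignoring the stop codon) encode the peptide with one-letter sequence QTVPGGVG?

Gln: 2 codons.
Thr: 4 codons.
Val: 4 codons.
Pro: 4 codons.
Gly: 4 codons.
Gly: 4 codons.
Val: 4 codons.
Gly: 4 codons.
2 × 4 × 4 × 4 × 4 × 4 × 4 × 4 = 32768.

32768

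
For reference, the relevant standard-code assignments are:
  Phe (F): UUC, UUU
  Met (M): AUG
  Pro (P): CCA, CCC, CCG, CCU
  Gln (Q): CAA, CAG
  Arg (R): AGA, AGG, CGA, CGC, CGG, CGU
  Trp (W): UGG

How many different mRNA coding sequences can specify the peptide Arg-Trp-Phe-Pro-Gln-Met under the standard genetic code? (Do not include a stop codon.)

Arg: 6 codons.
Trp: 1 codon.
Phe: 2 codons.
Pro: 4 codons.
Gln: 2 codons.
Met: 1 codon.
6 × 1 × 2 × 4 × 2 × 1 = 96.

96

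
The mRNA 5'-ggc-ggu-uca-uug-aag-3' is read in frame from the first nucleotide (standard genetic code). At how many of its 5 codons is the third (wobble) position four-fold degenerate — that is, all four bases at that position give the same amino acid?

3

Codon 1 GGC (Gly): third position 4-fold.
Codon 2 GGU (Gly): third position 4-fold.
Codon 3 UCA (Ser): third position 4-fold.
Codon 4 UUG (Leu): third position 2-fold.
Codon 5 AAG (Lys): third position 2-fold.
Four-fold degenerate third positions: 3.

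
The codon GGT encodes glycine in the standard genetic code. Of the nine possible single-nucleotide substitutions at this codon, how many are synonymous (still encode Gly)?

3

Position 1: none → 0 synonymous.
Position 2: none → 0 synonymous.
Position 3: GGC, GGA, GGG → 3 synonymous.
Total: 0 + 0 + 3 = 3.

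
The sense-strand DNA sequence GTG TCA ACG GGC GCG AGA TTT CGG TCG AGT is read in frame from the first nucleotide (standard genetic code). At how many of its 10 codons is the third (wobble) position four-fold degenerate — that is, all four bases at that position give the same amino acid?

Codon 1 GTG (Val): third position 4-fold.
Codon 2 TCA (Ser): third position 4-fold.
Codon 3 ACG (Thr): third position 4-fold.
Codon 4 GGC (Gly): third position 4-fold.
Codon 5 GCG (Ala): third position 4-fold.
Codon 6 AGA (Arg): third position 2-fold.
Codon 7 TTT (Phe): third position 2-fold.
Codon 8 CGG (Arg): third position 4-fold.
Codon 9 TCG (Ser): third position 4-fold.
Codon 10 AGT (Ser): third position 2-fold.
Four-fold degenerate third positions: 7.

7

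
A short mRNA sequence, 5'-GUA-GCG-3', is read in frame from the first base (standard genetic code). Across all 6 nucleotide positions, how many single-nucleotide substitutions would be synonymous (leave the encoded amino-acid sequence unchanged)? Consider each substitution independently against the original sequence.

6

Codon 1 (GUA, Val): 3 synonymous substitutions.
Codon 2 (GCG, Ala): 3 synonymous substitutions.
Total: 3 + 3 = 6.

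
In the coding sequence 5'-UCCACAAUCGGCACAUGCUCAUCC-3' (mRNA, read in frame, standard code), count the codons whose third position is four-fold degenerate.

6

Codon 1 UCC (Ser): third position 4-fold.
Codon 2 ACA (Thr): third position 4-fold.
Codon 3 AUC (Ile): third position 3-fold.
Codon 4 GGC (Gly): third position 4-fold.
Codon 5 ACA (Thr): third position 4-fold.
Codon 6 UGC (Cys): third position 2-fold.
Codon 7 UCA (Ser): third position 4-fold.
Codon 8 UCC (Ser): third position 4-fold.
Four-fold degenerate third positions: 6.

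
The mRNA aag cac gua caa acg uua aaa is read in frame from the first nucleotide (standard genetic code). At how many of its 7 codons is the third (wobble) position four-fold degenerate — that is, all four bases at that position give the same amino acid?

2

Codon 1 AAG (Lys): third position 2-fold.
Codon 2 CAC (His): third position 2-fold.
Codon 3 GUA (Val): third position 4-fold.
Codon 4 CAA (Gln): third position 2-fold.
Codon 5 ACG (Thr): third position 4-fold.
Codon 6 UUA (Leu): third position 2-fold.
Codon 7 AAA (Lys): third position 2-fold.
Four-fold degenerate third positions: 2.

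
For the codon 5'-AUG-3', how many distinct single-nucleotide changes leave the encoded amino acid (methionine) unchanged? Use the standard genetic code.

Position 1: none → 0 synonymous.
Position 2: none → 0 synonymous.
Position 3: none → 0 synonymous.
Total: 0 + 0 + 0 = 0.

0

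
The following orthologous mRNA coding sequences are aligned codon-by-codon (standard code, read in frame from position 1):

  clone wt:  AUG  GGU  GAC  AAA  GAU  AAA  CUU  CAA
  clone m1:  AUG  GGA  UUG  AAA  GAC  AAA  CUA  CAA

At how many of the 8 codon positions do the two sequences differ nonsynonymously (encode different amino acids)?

Codon 1: AUG Met / AUG Met — identical.
Codon 2: GGU Gly / GGA Gly — synonymous.
Codon 3: GAC Asp / UUG Leu — nonsynonymous.
Codon 4: AAA Lys / AAA Lys — identical.
Codon 5: GAU Asp / GAC Asp — synonymous.
Codon 6: AAA Lys / AAA Lys — identical.
Codon 7: CUU Leu / CUA Leu — synonymous.
Codon 8: CAA Gln / CAA Gln — identical.
Nonsynonymous differences: 1.

1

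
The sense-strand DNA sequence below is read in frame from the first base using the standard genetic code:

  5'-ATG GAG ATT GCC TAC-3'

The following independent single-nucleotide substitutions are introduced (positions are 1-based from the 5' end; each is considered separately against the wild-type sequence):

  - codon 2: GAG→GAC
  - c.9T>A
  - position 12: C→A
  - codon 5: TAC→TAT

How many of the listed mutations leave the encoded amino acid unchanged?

3

Codon 2: GAG (Glu) → GAC (Asp) — missense.
Codon 3: ATT (Ile) → ATA (Ile) — synonymous.
Codon 4: GCC (Ala) → GCA (Ala) — synonymous.
Codon 5: TAC (Tyr) → TAT (Tyr) — synonymous.
Synonymous: 3 of 4.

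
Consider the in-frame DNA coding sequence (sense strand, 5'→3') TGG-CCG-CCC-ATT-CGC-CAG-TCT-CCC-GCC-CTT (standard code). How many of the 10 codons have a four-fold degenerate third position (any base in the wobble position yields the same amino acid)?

7

Codon 1 TGG (Trp): third position 1-fold.
Codon 2 CCG (Pro): third position 4-fold.
Codon 3 CCC (Pro): third position 4-fold.
Codon 4 ATT (Ile): third position 3-fold.
Codon 5 CGC (Arg): third position 4-fold.
Codon 6 CAG (Gln): third position 2-fold.
Codon 7 TCT (Ser): third position 4-fold.
Codon 8 CCC (Pro): third position 4-fold.
Codon 9 GCC (Ala): third position 4-fold.
Codon 10 CTT (Leu): third position 4-fold.
Four-fold degenerate third positions: 7.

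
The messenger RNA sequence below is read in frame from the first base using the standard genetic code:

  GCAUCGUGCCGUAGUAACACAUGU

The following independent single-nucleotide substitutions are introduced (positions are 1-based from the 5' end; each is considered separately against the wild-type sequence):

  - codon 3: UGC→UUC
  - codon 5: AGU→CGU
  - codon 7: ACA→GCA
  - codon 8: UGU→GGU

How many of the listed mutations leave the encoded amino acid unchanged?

0

Codon 3: UGC (Cys) → UUC (Phe) — missense.
Codon 5: AGU (Ser) → CGU (Arg) — missense.
Codon 7: ACA (Thr) → GCA (Ala) — missense.
Codon 8: UGU (Cys) → GGU (Gly) — missense.
Synonymous: 0 of 4.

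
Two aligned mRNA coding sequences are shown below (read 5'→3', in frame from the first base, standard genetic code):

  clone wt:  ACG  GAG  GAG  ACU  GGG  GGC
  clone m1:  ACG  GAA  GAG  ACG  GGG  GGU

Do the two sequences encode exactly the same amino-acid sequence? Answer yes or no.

yes

Codon 1: ACG Thr / ACG Thr — identical.
Codon 2: GAG Glu / GAA Glu — synonymous.
Codon 3: GAG Glu / GAG Glu — identical.
Codon 4: ACU Thr / ACG Thr — synonymous.
Codon 5: GGG Gly / GGG Gly — identical.
Codon 6: GGC Gly / GGU Gly — synonymous.
Nonsynonymous differences: 0 → same protein.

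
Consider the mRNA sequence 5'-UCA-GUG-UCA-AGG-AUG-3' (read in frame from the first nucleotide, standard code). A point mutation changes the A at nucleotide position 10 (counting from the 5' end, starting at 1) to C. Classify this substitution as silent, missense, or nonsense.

silent

Position 10 falls in codon 4: AGG → Arg.
After the substitution the codon is CGG → Arg.
Both encode Arg, so the change is synonymous.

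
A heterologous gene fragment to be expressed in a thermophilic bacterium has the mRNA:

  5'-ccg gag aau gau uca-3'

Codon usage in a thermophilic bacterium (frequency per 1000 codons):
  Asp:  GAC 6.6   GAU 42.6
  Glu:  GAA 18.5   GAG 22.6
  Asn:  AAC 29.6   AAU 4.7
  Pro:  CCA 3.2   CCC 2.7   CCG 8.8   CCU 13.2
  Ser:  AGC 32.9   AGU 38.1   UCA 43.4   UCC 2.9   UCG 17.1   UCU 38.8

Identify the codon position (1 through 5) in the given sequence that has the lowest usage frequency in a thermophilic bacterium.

Codon 1 CCG (Pro): 8.8 per 1000.
Codon 2 GAG (Glu): 22.6 per 1000.
Codon 3 AAU (Asn): 4.7 per 1000.
Codon 4 GAU (Asp): 42.6 per 1000.
Codon 5 UCA (Ser): 43.4 per 1000.
Lowest frequency is 4.7 at codon 3.

3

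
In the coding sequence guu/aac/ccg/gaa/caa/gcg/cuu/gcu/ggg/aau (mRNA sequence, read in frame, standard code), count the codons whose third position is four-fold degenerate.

6

Codon 1 GUU (Val): third position 4-fold.
Codon 2 AAC (Asn): third position 2-fold.
Codon 3 CCG (Pro): third position 4-fold.
Codon 4 GAA (Glu): third position 2-fold.
Codon 5 CAA (Gln): third position 2-fold.
Codon 6 GCG (Ala): third position 4-fold.
Codon 7 CUU (Leu): third position 4-fold.
Codon 8 GCU (Ala): third position 4-fold.
Codon 9 GGG (Gly): third position 4-fold.
Codon 10 AAU (Asn): third position 2-fold.
Four-fold degenerate third positions: 6.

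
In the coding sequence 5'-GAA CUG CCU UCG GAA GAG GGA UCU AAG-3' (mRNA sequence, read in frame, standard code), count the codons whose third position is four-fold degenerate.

5

Codon 1 GAA (Glu): third position 2-fold.
Codon 2 CUG (Leu): third position 4-fold.
Codon 3 CCU (Pro): third position 4-fold.
Codon 4 UCG (Ser): third position 4-fold.
Codon 5 GAA (Glu): third position 2-fold.
Codon 6 GAG (Glu): third position 2-fold.
Codon 7 GGA (Gly): third position 4-fold.
Codon 8 UCU (Ser): third position 4-fold.
Codon 9 AAG (Lys): third position 2-fold.
Four-fold degenerate third positions: 5.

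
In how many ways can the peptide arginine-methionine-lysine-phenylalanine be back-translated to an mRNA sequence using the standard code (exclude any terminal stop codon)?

Arg: 6 codons.
Met: 1 codon.
Lys: 2 codons.
Phe: 2 codons.
6 × 1 × 2 × 2 = 24.

24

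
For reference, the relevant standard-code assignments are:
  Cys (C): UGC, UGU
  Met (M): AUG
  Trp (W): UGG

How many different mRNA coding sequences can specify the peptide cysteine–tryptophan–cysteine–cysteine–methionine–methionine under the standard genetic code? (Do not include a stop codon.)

Cys: 2 codons.
Trp: 1 codon.
Cys: 2 codons.
Cys: 2 codons.
Met: 1 codon.
Met: 1 codon.
2 × 1 × 2 × 2 × 1 × 1 = 8.

8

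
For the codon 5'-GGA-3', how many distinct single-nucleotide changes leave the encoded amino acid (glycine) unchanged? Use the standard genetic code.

3

Position 1: none → 0 synonymous.
Position 2: none → 0 synonymous.
Position 3: GGU, GGC, GGG → 3 synonymous.
Total: 0 + 0 + 3 = 3.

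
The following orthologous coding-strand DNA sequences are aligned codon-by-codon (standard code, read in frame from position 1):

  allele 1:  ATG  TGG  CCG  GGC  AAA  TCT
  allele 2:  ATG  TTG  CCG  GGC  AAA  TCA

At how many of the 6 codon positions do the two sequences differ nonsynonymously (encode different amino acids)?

Codon 1: ATG Met / ATG Met — identical.
Codon 2: TGG Trp / TTG Leu — nonsynonymous.
Codon 3: CCG Pro / CCG Pro — identical.
Codon 4: GGC Gly / GGC Gly — identical.
Codon 5: AAA Lys / AAA Lys — identical.
Codon 6: TCT Ser / TCA Ser — synonymous.
Nonsynonymous differences: 1.

1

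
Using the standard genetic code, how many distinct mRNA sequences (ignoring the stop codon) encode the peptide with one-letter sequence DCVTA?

Asp: 2 codons.
Cys: 2 codons.
Val: 4 codons.
Thr: 4 codons.
Ala: 4 codons.
2 × 2 × 4 × 4 × 4 = 256.

256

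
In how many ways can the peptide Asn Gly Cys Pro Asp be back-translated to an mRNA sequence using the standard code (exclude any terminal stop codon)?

128

Asn: 2 codons.
Gly: 4 codons.
Cys: 2 codons.
Pro: 4 codons.
Asp: 2 codons.
2 × 4 × 2 × 4 × 2 = 128.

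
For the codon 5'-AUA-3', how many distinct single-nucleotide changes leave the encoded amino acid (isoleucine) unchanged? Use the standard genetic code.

2

Position 1: none → 0 synonymous.
Position 2: none → 0 synonymous.
Position 3: AUU, AUC → 2 synonymous.
Total: 0 + 0 + 2 = 2.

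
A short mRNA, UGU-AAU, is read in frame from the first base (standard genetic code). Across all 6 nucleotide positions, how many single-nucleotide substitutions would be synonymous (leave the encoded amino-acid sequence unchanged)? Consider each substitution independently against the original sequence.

2

Codon 1 (UGU, Cys): 1 synonymous substitution.
Codon 2 (AAU, Asn): 1 synonymous substitution.
Total: 1 + 1 = 2.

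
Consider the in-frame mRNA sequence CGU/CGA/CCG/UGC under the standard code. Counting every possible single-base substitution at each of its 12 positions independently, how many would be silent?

Codon 1 (CGU, Arg): 3 synonymous substitutions.
Codon 2 (CGA, Arg): 4 synonymous substitutions.
Codon 3 (CCG, Pro): 3 synonymous substitutions.
Codon 4 (UGC, Cys): 1 synonymous substitution.
Total: 3 + 4 + 3 + 1 = 11.

11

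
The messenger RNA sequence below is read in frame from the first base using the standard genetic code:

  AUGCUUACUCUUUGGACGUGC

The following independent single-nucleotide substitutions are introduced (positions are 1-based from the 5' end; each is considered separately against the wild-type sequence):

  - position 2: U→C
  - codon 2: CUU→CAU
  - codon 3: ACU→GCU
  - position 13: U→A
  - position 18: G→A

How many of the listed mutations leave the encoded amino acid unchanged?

1

Codon 1: AUG (Met) → ACG (Thr) — missense.
Codon 2: CUU (Leu) → CAU (His) — missense.
Codon 3: ACU (Thr) → GCU (Ala) — missense.
Codon 5: UGG (Trp) → AGG (Arg) — missense.
Codon 6: ACG (Thr) → ACA (Thr) — synonymous.
Synonymous: 1 of 5.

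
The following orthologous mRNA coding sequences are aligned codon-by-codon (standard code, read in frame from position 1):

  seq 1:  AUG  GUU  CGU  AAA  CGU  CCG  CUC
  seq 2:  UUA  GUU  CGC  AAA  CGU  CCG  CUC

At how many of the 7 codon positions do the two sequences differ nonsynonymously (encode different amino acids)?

Codon 1: AUG Met / UUA Leu — nonsynonymous.
Codon 2: GUU Val / GUU Val — identical.
Codon 3: CGU Arg / CGC Arg — synonymous.
Codon 4: AAA Lys / AAA Lys — identical.
Codon 5: CGU Arg / CGU Arg — identical.
Codon 6: CCG Pro / CCG Pro — identical.
Codon 7: CUC Leu / CUC Leu — identical.
Nonsynonymous differences: 1.

1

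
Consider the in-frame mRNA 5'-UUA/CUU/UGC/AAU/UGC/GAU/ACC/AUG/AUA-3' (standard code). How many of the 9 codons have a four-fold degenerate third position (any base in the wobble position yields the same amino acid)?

Codon 1 UUA (Leu): third position 2-fold.
Codon 2 CUU (Leu): third position 4-fold.
Codon 3 UGC (Cys): third position 2-fold.
Codon 4 AAU (Asn): third position 2-fold.
Codon 5 UGC (Cys): third position 2-fold.
Codon 6 GAU (Asp): third position 2-fold.
Codon 7 ACC (Thr): third position 4-fold.
Codon 8 AUG (Met): third position 1-fold.
Codon 9 AUA (Ile): third position 3-fold.
Four-fold degenerate third positions: 2.

2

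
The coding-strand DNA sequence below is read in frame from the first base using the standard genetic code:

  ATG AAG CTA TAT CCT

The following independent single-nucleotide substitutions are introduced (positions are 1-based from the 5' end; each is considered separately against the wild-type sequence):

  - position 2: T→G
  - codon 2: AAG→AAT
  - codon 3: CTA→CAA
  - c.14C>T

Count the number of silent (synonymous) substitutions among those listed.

Codon 1: ATG (Met) → AGG (Arg) — missense.
Codon 2: AAG (Lys) → AAT (Asn) — missense.
Codon 3: CTA (Leu) → CAA (Gln) — missense.
Codon 5: CCT (Pro) → CTT (Leu) — missense.
Synonymous: 0 of 4.

0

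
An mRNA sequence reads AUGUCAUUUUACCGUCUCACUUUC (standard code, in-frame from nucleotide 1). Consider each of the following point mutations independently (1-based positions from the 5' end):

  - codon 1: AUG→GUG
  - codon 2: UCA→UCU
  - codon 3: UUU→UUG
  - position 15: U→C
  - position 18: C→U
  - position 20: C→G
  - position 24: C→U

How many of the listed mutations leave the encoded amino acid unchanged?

Codon 1: AUG (Met) → GUG (Val) — missense.
Codon 2: UCA (Ser) → UCU (Ser) — synonymous.
Codon 3: UUU (Phe) → UUG (Leu) — missense.
Codon 5: CGU (Arg) → CGC (Arg) — synonymous.
Codon 6: CUC (Leu) → CUU (Leu) — synonymous.
Codon 7: ACU (Thr) → AGU (Ser) — missense.
Codon 8: UUC (Phe) → UUU (Phe) — synonymous.
Synonymous: 4 of 7.

4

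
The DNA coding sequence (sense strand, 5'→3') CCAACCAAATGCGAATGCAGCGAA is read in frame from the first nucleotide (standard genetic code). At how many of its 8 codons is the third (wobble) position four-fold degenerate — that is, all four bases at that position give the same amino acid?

2

Codon 1 CCA (Pro): third position 4-fold.
Codon 2 ACC (Thr): third position 4-fold.
Codon 3 AAA (Lys): third position 2-fold.
Codon 4 TGC (Cys): third position 2-fold.
Codon 5 GAA (Glu): third position 2-fold.
Codon 6 TGC (Cys): third position 2-fold.
Codon 7 AGC (Ser): third position 2-fold.
Codon 8 GAA (Glu): third position 2-fold.
Four-fold degenerate third positions: 2.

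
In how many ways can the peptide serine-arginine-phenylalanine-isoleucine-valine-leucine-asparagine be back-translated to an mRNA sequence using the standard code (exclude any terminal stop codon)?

Ser: 6 codons.
Arg: 6 codons.
Phe: 2 codons.
Ile: 3 codons.
Val: 4 codons.
Leu: 6 codons.
Asn: 2 codons.
6 × 6 × 2 × 3 × 4 × 6 × 2 = 10368.

10368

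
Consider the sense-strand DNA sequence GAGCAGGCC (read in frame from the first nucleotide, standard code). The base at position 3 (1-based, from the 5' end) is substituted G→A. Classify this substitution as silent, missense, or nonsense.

Position 3 falls in codon 1: GAG → Glu.
After the substitution the codon is GAA → Glu.
Both encode Glu, so the change is synonymous.

silent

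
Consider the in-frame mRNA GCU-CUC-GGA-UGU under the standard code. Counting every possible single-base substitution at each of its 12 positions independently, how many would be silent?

Codon 1 (GCU, Ala): 3 synonymous substitutions.
Codon 2 (CUC, Leu): 3 synonymous substitutions.
Codon 3 (GGA, Gly): 3 synonymous substitutions.
Codon 4 (UGU, Cys): 1 synonymous substitution.
Total: 3 + 3 + 3 + 1 = 10.

10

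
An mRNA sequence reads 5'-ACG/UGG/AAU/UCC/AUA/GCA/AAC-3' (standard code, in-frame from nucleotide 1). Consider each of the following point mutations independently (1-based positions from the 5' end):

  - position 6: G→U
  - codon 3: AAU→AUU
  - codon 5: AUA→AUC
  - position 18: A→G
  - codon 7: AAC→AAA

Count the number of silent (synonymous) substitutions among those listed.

2

Codon 2: UGG (Trp) → UGU (Cys) — missense.
Codon 3: AAU (Asn) → AUU (Ile) — missense.
Codon 5: AUA (Ile) → AUC (Ile) — synonymous.
Codon 6: GCA (Ala) → GCG (Ala) — synonymous.
Codon 7: AAC (Asn) → AAA (Lys) — missense.
Synonymous: 2 of 5.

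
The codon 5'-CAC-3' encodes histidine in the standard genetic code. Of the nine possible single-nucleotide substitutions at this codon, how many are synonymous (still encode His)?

Position 1: none → 0 synonymous.
Position 2: none → 0 synonymous.
Position 3: CAU → 1 synonymous.
Total: 0 + 0 + 1 = 1.

1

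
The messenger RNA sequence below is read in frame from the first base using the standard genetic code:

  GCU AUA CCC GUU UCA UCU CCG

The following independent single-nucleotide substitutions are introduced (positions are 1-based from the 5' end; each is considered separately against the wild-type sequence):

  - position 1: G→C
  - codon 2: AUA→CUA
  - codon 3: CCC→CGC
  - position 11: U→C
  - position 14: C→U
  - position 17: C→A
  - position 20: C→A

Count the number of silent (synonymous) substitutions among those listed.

0

Codon 1: GCU (Ala) → CCU (Pro) — missense.
Codon 2: AUA (Ile) → CUA (Leu) — missense.
Codon 3: CCC (Pro) → CGC (Arg) — missense.
Codon 4: GUU (Val) → GCU (Ala) — missense.
Codon 5: UCA (Ser) → UUA (Leu) — missense.
Codon 6: UCU (Ser) → UAU (Tyr) — missense.
Codon 7: CCG (Pro) → CAG (Gln) — missense.
Synonymous: 0 of 7.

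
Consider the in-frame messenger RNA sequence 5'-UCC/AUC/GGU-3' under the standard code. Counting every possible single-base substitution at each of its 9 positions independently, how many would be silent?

8

Codon 1 (UCC, Ser): 3 synonymous substitutions.
Codon 2 (AUC, Ile): 2 synonymous substitutions.
Codon 3 (GGU, Gly): 3 synonymous substitutions.
Total: 3 + 2 + 3 = 8.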